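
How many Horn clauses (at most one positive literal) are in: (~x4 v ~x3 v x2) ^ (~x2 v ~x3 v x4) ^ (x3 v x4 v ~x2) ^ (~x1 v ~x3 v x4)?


A Horn clause has at most one positive literal.
Clause 1: 1 positive lit(s) -> Horn
Clause 2: 1 positive lit(s) -> Horn
Clause 3: 2 positive lit(s) -> not Horn
Clause 4: 1 positive lit(s) -> Horn
Total Horn clauses = 3.

3


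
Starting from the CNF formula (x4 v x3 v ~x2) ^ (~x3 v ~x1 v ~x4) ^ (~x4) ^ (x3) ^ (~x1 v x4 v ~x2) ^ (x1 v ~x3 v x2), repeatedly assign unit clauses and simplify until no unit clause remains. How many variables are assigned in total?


Unit propagation repeatedly assigns the literal in any unit clause, then simplifies.
Assignments in order: x4 = F, x3 = T.
No further unit clauses remain.
Total variables assigned = 2.

2


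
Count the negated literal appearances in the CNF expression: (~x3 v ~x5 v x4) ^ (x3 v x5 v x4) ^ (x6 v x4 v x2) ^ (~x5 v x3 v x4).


Scan each clause for negated literals.
Clause 1: 2 negative; Clause 2: 0 negative; Clause 3: 0 negative; Clause 4: 1 negative.
Total negative literal occurrences = 3.

3


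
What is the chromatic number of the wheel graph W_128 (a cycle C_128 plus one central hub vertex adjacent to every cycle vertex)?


W_128 consists of the cycle C_128 together with a hub vertex adjacent to every cycle vertex.
The cycle C_128 needs 2 colors (even cycle -> 2).
The hub is adjacent to every cycle vertex, so it must receive a new color distinct from all of them.
Chromatic number = 2 + 1 = 3.

3


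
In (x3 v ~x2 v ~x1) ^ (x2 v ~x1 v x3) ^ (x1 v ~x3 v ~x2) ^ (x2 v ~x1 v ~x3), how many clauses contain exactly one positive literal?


A definite clause has exactly one positive literal.
Clause 1: 1 positive -> definite
Clause 2: 2 positive -> not definite
Clause 3: 1 positive -> definite
Clause 4: 1 positive -> definite
Definite clause count = 3.

3


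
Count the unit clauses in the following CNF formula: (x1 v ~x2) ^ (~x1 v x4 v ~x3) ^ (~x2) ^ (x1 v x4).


A unit clause contains exactly one literal.
Unit clauses found: (~x2).
Count = 1.

1


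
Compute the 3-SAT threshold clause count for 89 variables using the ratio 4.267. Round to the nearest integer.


The 3-SAT phase transition occurs at approximately 4.267 clauses per variable.
m = 4.267 * 89 = 379.763.
Rounded to nearest integer: 380.

380


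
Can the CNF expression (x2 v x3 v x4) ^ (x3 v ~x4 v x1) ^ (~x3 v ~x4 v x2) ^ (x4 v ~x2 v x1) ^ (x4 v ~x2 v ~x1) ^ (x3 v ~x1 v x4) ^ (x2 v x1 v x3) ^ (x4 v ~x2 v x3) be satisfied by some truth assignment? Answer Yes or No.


Check all 16 possible truth assignments.
Number of satisfying assignments found: 6.
The formula is satisfiable.

Yes


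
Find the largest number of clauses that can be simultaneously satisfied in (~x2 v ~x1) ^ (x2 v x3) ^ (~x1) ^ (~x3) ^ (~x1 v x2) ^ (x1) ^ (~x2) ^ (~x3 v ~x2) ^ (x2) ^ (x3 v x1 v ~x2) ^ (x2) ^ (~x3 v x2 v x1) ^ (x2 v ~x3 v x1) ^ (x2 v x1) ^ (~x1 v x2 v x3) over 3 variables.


Enumerate all 8 truth assignments.
For each, count how many of the 15 clauses are satisfied.
The formula is not fully satisfiable, so the maximum is below 15.
Maximum simultaneously satisfiable clauses = 12.

12


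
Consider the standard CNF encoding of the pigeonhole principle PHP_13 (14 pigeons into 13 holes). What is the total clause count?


The PHP encoding has two parts:
1) At-least-one-hole clauses: 14 (one per pigeon, each with 13 literals).
2) At-most-one-pigeon-per-hole clauses: 13 holes * C(14,2) = 13 * 91 = 1183.
Total clauses = 14 + 1183 = 1197.

1197


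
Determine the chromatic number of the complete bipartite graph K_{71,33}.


K_{71,33} is bipartite by definition: the two parts are independent sets, with every edge crossing between them.
Color all vertices in one part with color 1 and all vertices in the other part with color 2.
Since the graph has at least one edge, one color does not suffice.
Chromatic number = 2.

2


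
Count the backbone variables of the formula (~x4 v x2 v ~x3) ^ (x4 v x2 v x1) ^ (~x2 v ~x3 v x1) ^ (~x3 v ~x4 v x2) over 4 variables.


Find all satisfying assignments: 10 model(s).
Check which variables have the same value in every model.
No variable is fixed across all models.
Backbone size = 0.

0


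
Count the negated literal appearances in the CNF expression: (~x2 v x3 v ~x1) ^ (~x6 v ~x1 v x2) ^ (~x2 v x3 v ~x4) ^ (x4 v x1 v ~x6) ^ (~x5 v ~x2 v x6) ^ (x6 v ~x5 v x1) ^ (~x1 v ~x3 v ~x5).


Scan each clause for negated literals.
Clause 1: 2 negative; Clause 2: 2 negative; Clause 3: 2 negative; Clause 4: 1 negative; Clause 5: 2 negative; Clause 6: 1 negative; Clause 7: 3 negative.
Total negative literal occurrences = 13.

13


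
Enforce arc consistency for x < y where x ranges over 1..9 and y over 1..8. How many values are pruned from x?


For the constraint x < y, x needs a supporting value in y's domain.
x can be at most 7 (one less than y's maximum).
Valid x values from domain: 7 out of 9.
Pruned = 9 - 7 = 2.

2


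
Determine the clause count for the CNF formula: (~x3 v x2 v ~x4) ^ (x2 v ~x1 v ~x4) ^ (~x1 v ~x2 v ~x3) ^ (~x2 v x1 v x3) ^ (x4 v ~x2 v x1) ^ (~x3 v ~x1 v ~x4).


Each group enclosed in parentheses joined by ^ is one clause.
Counting the conjuncts: 6 clauses.

6


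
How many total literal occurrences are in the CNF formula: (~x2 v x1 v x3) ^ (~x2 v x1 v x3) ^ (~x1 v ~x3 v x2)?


Clause lengths: 3, 3, 3.
Sum = 3 + 3 + 3 = 9.

9


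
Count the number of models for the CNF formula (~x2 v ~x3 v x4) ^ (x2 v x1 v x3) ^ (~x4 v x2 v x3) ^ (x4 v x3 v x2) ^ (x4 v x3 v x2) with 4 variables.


Enumerate all 16 truth assignments over 4 variables.
Test each against every clause.
Satisfying assignments found: 10.

10


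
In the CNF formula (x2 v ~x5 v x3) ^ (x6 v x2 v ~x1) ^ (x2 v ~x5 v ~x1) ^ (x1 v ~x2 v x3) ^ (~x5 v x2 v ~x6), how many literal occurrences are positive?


Scan each clause for unnegated literals.
Clause 1: 2 positive; Clause 2: 2 positive; Clause 3: 1 positive; Clause 4: 2 positive; Clause 5: 1 positive.
Total positive literal occurrences = 8.

8


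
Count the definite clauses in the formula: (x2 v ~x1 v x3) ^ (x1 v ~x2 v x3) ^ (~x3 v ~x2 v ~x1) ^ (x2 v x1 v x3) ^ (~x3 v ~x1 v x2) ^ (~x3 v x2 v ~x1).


A definite clause has exactly one positive literal.
Clause 1: 2 positive -> not definite
Clause 2: 2 positive -> not definite
Clause 3: 0 positive -> not definite
Clause 4: 3 positive -> not definite
Clause 5: 1 positive -> definite
Clause 6: 1 positive -> definite
Definite clause count = 2.

2


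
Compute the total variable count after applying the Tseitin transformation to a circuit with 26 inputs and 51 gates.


The Tseitin transformation introduces one auxiliary variable per gate.
Total variables = inputs + gates = 26 + 51 = 77.

77


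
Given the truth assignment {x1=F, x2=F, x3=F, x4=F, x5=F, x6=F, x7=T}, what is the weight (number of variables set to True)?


The weight is the number of variables assigned True.
True variables: x7.
Weight = 1.

1


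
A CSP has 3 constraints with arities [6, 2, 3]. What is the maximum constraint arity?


The arities are: 6, 2, 3.
Scan for the maximum value.
Maximum arity = 6.

6


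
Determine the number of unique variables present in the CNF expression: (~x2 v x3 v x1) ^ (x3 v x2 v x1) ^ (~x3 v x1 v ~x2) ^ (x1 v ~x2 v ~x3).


Identify each distinct variable in the formula.
Variables found: x1, x2, x3.
Total distinct variables = 3.

3


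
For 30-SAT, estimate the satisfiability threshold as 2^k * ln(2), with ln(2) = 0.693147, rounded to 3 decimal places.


Using the asymptotic formula: threshold ~ 2^k * ln(2).
2^30 = 1073741824.
1073741824 * 0.693147 = 744260924.08.

744260924.08


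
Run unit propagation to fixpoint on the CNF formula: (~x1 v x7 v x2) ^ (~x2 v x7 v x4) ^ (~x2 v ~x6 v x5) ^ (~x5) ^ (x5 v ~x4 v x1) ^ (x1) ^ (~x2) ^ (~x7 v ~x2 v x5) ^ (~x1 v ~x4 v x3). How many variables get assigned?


Unit propagation repeatedly assigns the literal in any unit clause, then simplifies.
Assignments in order: x5 = F, x1 = T, x2 = F, x7 = T.
No further unit clauses remain.
Total variables assigned = 4.

4


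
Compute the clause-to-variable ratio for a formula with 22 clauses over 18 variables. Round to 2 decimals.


Clause-to-variable ratio = clauses / variables.
22 / 18 = 1.22.

1.22


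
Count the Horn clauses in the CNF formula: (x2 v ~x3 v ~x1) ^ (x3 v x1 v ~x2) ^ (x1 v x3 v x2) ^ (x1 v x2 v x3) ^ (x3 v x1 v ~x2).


A Horn clause has at most one positive literal.
Clause 1: 1 positive lit(s) -> Horn
Clause 2: 2 positive lit(s) -> not Horn
Clause 3: 3 positive lit(s) -> not Horn
Clause 4: 3 positive lit(s) -> not Horn
Clause 5: 2 positive lit(s) -> not Horn
Total Horn clauses = 1.

1


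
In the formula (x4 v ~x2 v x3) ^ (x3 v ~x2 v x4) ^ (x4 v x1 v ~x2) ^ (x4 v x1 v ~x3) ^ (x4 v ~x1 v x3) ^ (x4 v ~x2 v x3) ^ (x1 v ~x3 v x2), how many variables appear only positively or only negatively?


A pure literal appears in only one polarity across all clauses.
Pure literals: x4 (positive only).
Count = 1.

1


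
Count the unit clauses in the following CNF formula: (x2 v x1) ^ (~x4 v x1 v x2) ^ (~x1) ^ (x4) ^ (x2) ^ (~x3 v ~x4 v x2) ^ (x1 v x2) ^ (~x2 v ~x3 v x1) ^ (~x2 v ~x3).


A unit clause contains exactly one literal.
Unit clauses found: (~x1), (x4), (x2).
Count = 3.

3


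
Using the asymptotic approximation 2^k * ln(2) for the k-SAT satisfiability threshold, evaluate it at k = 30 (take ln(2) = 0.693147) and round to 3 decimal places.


Using the asymptotic formula: threshold ~ 2^k * ln(2).
2^30 = 1073741824.
1073741824 * 0.693147 = 744260924.08.

744260924.08


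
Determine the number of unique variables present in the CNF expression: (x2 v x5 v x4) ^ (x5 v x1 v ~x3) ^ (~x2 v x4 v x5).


Identify each distinct variable in the formula.
Variables found: x1, x2, x3, x4, x5.
Total distinct variables = 5.

5


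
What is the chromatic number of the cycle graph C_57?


An odd cycle cannot be 2-colored: alternating two colors around the cycle returns to the start with a conflict.
Since 57 is odd, three colors are required (and three suffice).
Chromatic number = 3.

3


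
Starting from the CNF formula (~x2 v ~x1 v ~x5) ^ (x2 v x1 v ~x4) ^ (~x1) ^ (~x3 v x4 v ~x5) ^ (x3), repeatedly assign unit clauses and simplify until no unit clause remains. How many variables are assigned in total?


Unit propagation repeatedly assigns the literal in any unit clause, then simplifies.
Assignments in order: x1 = F, x3 = T.
No further unit clauses remain.
Total variables assigned = 2.

2


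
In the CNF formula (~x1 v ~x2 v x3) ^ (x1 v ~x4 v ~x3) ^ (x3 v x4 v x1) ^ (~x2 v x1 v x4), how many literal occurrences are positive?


Scan each clause for unnegated literals.
Clause 1: 1 positive; Clause 2: 1 positive; Clause 3: 3 positive; Clause 4: 2 positive.
Total positive literal occurrences = 7.

7


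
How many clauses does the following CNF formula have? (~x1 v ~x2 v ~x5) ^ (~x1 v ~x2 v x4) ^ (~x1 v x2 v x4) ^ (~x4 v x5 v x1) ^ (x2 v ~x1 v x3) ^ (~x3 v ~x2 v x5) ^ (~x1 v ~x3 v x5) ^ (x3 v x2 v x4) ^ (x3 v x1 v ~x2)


Each group enclosed in parentheses joined by ^ is one clause.
Counting the conjuncts: 9 clauses.

9


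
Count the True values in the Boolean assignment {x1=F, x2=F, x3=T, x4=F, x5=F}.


The weight is the number of variables assigned True.
True variables: x3.
Weight = 1.

1


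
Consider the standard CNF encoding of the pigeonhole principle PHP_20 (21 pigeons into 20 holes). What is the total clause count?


The PHP encoding has two parts:
1) At-least-one-hole clauses: 21 (one per pigeon, each with 20 literals).
2) At-most-one-pigeon-per-hole clauses: 20 holes * C(21,2) = 20 * 210 = 4200.
Total clauses = 21 + 4200 = 4221.

4221


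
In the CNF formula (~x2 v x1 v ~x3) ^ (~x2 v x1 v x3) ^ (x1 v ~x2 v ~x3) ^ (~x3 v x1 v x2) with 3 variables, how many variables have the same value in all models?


Find all satisfying assignments: 5 model(s).
Check which variables have the same value in every model.
No variable is fixed across all models.
Backbone size = 0.

0


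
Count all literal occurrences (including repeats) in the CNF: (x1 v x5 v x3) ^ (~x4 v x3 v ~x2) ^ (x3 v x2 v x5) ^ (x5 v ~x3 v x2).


Clause lengths: 3, 3, 3, 3.
Sum = 3 + 3 + 3 + 3 = 12.

12


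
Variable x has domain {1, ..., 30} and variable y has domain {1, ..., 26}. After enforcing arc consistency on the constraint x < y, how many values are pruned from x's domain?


For the constraint x < y, x needs a supporting value in y's domain.
x can be at most 25 (one less than y's maximum).
Valid x values from domain: 25 out of 30.
Pruned = 30 - 25 = 5.

5


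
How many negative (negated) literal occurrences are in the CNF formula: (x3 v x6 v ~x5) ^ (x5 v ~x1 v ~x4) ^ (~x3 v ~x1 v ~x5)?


Scan each clause for negated literals.
Clause 1: 1 negative; Clause 2: 2 negative; Clause 3: 3 negative.
Total negative literal occurrences = 6.

6


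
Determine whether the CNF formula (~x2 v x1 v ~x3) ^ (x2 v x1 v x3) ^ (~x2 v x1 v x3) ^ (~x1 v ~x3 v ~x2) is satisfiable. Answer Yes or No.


Check all 8 possible truth assignments.
Number of satisfying assignments found: 4.
The formula is satisfiable.

Yes


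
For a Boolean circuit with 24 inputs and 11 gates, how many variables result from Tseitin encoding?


The Tseitin transformation introduces one auxiliary variable per gate.
Total variables = inputs + gates = 24 + 11 = 35.

35


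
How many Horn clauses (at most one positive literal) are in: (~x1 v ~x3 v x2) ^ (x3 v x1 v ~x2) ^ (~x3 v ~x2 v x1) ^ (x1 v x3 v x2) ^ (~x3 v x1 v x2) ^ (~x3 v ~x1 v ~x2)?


A Horn clause has at most one positive literal.
Clause 1: 1 positive lit(s) -> Horn
Clause 2: 2 positive lit(s) -> not Horn
Clause 3: 1 positive lit(s) -> Horn
Clause 4: 3 positive lit(s) -> not Horn
Clause 5: 2 positive lit(s) -> not Horn
Clause 6: 0 positive lit(s) -> Horn
Total Horn clauses = 3.

3


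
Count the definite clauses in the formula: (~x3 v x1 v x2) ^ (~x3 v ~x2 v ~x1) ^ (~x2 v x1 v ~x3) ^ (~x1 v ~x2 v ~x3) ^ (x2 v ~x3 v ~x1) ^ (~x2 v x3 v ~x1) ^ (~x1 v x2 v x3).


A definite clause has exactly one positive literal.
Clause 1: 2 positive -> not definite
Clause 2: 0 positive -> not definite
Clause 3: 1 positive -> definite
Clause 4: 0 positive -> not definite
Clause 5: 1 positive -> definite
Clause 6: 1 positive -> definite
Clause 7: 2 positive -> not definite
Definite clause count = 3.

3


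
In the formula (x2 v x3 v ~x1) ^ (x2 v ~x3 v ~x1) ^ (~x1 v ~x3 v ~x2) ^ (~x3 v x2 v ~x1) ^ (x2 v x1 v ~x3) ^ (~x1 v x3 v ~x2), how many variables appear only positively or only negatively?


A pure literal appears in only one polarity across all clauses.
No pure literals found.
Count = 0.

0


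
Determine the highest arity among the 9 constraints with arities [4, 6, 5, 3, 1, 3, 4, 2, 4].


The arities are: 4, 6, 5, 3, 1, 3, 4, 2, 4.
Scan for the maximum value.
Maximum arity = 6.

6


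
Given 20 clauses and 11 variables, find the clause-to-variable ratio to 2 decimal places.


Clause-to-variable ratio = clauses / variables.
20 / 11 = 1.82.

1.82


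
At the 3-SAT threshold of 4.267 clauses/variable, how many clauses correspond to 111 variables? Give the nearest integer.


The 3-SAT phase transition occurs at approximately 4.267 clauses per variable.
m = 4.267 * 111 = 473.637.
Rounded to nearest integer: 474.

474


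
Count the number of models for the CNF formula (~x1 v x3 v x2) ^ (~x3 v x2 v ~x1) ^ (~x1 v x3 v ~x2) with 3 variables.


Enumerate all 8 truth assignments over 3 variables.
Test each against every clause.
Satisfying assignments found: 5.

5


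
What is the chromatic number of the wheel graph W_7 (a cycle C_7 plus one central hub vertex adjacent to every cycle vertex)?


W_7 consists of the cycle C_7 together with a hub vertex adjacent to every cycle vertex.
The cycle C_7 needs 3 colors (odd cycle -> 3).
The hub is adjacent to every cycle vertex, so it must receive a new color distinct from all of them.
Chromatic number = 3 + 1 = 4.

4


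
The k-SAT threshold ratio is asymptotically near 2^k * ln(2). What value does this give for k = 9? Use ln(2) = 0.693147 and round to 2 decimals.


Using the asymptotic formula: threshold ~ 2^k * ln(2).
2^9 = 512.
512 * 0.693147 = 354.89.

354.89


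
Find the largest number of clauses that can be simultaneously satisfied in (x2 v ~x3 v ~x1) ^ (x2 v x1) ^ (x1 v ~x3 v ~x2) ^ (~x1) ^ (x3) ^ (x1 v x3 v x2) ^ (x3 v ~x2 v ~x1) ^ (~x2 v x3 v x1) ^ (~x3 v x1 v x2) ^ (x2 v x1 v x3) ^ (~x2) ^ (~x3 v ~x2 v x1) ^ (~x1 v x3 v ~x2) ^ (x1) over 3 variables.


Enumerate all 8 truth assignments.
For each, count how many of the 14 clauses are satisfied.
The formula is not fully satisfiable, so the maximum is below 14.
Maximum simultaneously satisfiable clauses = 12.

12


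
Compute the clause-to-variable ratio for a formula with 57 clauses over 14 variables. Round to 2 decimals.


Clause-to-variable ratio = clauses / variables.
57 / 14 = 4.07.

4.07


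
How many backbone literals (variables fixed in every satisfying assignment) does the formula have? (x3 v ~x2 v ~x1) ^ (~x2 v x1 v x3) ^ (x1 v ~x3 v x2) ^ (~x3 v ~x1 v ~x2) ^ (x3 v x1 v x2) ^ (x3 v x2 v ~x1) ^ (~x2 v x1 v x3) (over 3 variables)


Find all satisfying assignments: 2 model(s).
Check which variables have the same value in every model.
Fixed variables: x3=T.
Backbone size = 1.

1


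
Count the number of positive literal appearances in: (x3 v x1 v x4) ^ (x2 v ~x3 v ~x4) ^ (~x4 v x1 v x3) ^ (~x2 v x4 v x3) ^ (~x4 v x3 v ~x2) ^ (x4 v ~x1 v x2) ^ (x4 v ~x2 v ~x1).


Scan each clause for unnegated literals.
Clause 1: 3 positive; Clause 2: 1 positive; Clause 3: 2 positive; Clause 4: 2 positive; Clause 5: 1 positive; Clause 6: 2 positive; Clause 7: 1 positive.
Total positive literal occurrences = 12.

12


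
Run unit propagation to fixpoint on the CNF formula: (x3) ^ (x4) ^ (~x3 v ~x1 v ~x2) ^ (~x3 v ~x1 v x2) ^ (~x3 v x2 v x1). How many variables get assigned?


Unit propagation repeatedly assigns the literal in any unit clause, then simplifies.
Assignments in order: x3 = T, x4 = T.
No further unit clauses remain.
Total variables assigned = 2.

2


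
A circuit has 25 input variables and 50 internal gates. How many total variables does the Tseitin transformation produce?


The Tseitin transformation introduces one auxiliary variable per gate.
Total variables = inputs + gates = 25 + 50 = 75.

75


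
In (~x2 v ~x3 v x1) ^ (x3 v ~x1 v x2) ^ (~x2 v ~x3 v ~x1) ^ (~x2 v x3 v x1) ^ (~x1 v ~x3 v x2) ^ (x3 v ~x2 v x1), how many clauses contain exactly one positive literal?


A definite clause has exactly one positive literal.
Clause 1: 1 positive -> definite
Clause 2: 2 positive -> not definite
Clause 3: 0 positive -> not definite
Clause 4: 2 positive -> not definite
Clause 5: 1 positive -> definite
Clause 6: 2 positive -> not definite
Definite clause count = 2.

2


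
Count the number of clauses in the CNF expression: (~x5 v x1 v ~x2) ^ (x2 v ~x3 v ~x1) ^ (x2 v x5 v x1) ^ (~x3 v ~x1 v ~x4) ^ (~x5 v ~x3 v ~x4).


Each group enclosed in parentheses joined by ^ is one clause.
Counting the conjuncts: 5 clauses.

5


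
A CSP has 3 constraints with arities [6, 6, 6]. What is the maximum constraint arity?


The arities are: 6, 6, 6.
Scan for the maximum value.
Maximum arity = 6.

6


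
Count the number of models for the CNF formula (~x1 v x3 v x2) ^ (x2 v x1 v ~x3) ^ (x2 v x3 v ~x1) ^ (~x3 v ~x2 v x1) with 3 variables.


Enumerate all 8 truth assignments over 3 variables.
Test each against every clause.
Satisfying assignments found: 5.

5


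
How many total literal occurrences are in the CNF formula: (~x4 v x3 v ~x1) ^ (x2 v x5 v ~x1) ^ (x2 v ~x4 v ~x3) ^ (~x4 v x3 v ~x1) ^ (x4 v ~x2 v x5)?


Clause lengths: 3, 3, 3, 3, 3.
Sum = 3 + 3 + 3 + 3 + 3 = 15.

15


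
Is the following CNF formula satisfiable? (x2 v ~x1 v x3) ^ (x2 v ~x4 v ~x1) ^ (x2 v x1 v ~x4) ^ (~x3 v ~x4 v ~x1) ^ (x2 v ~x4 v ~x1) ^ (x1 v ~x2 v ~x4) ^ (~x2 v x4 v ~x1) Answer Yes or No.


Check all 16 possible truth assignments.
Number of satisfying assignments found: 6.
The formula is satisfiable.

Yes


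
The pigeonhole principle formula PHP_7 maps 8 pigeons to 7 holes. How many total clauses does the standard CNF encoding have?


The PHP encoding has two parts:
1) At-least-one-hole clauses: 8 (one per pigeon, each with 7 literals).
2) At-most-one-pigeon-per-hole clauses: 7 holes * C(8,2) = 7 * 28 = 196.
Total clauses = 8 + 196 = 204.

204


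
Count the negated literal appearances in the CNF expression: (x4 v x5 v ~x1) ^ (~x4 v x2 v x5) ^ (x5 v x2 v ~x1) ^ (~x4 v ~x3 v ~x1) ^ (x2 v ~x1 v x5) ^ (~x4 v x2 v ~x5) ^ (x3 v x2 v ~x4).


Scan each clause for negated literals.
Clause 1: 1 negative; Clause 2: 1 negative; Clause 3: 1 negative; Clause 4: 3 negative; Clause 5: 1 negative; Clause 6: 2 negative; Clause 7: 1 negative.
Total negative literal occurrences = 10.

10


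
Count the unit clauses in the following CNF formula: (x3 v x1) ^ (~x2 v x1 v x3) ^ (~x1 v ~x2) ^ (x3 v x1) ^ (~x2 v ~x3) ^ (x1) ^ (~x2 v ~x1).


A unit clause contains exactly one literal.
Unit clauses found: (x1).
Count = 1.

1


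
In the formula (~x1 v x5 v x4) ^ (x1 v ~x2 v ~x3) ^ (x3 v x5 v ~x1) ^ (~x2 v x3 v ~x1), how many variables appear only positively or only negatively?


A pure literal appears in only one polarity across all clauses.
Pure literals: x2 (negative only), x4 (positive only), x5 (positive only).
Count = 3.

3


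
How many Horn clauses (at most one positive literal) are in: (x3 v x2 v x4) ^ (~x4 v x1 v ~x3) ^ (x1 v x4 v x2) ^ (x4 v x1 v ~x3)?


A Horn clause has at most one positive literal.
Clause 1: 3 positive lit(s) -> not Horn
Clause 2: 1 positive lit(s) -> Horn
Clause 3: 3 positive lit(s) -> not Horn
Clause 4: 2 positive lit(s) -> not Horn
Total Horn clauses = 1.

1


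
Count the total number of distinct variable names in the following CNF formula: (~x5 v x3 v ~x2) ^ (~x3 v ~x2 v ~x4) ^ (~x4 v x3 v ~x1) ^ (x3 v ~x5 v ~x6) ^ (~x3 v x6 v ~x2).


Identify each distinct variable in the formula.
Variables found: x1, x2, x3, x4, x5, x6.
Total distinct variables = 6.

6


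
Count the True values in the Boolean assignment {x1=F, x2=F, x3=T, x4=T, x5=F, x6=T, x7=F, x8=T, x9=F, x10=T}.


The weight is the number of variables assigned True.
True variables: x3, x4, x6, x8, x10.
Weight = 5.

5


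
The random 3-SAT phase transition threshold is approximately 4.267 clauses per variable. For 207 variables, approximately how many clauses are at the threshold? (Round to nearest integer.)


The 3-SAT phase transition occurs at approximately 4.267 clauses per variable.
m = 4.267 * 207 = 883.269.
Rounded to nearest integer: 883.

883


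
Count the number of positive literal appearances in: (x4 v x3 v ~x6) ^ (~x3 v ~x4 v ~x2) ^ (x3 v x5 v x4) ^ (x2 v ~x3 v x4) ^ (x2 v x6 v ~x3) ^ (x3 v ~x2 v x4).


Scan each clause for unnegated literals.
Clause 1: 2 positive; Clause 2: 0 positive; Clause 3: 3 positive; Clause 4: 2 positive; Clause 5: 2 positive; Clause 6: 2 positive.
Total positive literal occurrences = 11.

11


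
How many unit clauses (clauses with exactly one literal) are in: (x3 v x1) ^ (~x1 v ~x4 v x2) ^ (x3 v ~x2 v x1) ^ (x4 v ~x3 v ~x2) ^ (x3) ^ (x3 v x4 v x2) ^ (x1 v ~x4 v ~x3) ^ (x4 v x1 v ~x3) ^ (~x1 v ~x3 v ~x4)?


A unit clause contains exactly one literal.
Unit clauses found: (x3).
Count = 1.

1


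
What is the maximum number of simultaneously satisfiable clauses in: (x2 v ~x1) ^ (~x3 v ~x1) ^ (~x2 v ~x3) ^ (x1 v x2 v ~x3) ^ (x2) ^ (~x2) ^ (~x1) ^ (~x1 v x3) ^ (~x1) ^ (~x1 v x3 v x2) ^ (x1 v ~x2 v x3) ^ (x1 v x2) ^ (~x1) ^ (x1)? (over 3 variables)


Enumerate all 8 truth assignments.
For each, count how many of the 14 clauses are satisfied.
The formula is not fully satisfiable, so the maximum is below 14.
Maximum simultaneously satisfiable clauses = 11.

11


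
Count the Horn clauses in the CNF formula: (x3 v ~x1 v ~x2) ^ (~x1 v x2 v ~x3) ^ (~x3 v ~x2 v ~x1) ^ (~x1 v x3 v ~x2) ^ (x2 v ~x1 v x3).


A Horn clause has at most one positive literal.
Clause 1: 1 positive lit(s) -> Horn
Clause 2: 1 positive lit(s) -> Horn
Clause 3: 0 positive lit(s) -> Horn
Clause 4: 1 positive lit(s) -> Horn
Clause 5: 2 positive lit(s) -> not Horn
Total Horn clauses = 4.

4


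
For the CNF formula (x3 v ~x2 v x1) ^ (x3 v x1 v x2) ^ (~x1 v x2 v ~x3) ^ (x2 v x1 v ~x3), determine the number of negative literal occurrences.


Scan each clause for negated literals.
Clause 1: 1 negative; Clause 2: 0 negative; Clause 3: 2 negative; Clause 4: 1 negative.
Total negative literal occurrences = 4.

4


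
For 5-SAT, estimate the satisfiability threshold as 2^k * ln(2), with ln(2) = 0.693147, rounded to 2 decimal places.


Using the asymptotic formula: threshold ~ 2^k * ln(2).
2^5 = 32.
32 * 0.693147 = 22.18.

22.18


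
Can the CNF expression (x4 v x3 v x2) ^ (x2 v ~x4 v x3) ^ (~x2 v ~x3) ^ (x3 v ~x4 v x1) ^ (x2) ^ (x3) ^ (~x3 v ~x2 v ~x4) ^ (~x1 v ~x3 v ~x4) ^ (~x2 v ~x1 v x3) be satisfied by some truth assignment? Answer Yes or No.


Check all 16 possible truth assignments.
Number of satisfying assignments found: 0.
The formula is unsatisfiable.

No


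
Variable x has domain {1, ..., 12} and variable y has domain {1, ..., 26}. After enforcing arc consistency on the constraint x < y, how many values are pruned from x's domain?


For the constraint x < y, x needs a supporting value in y's domain.
x can be at most 25 (one less than y's maximum).
Valid x values from domain: 12 out of 12.
Pruned = 12 - 12 = 0.

0


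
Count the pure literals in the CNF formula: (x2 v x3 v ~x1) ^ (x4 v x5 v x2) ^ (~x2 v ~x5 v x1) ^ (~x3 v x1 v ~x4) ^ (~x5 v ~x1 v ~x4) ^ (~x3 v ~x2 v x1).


A pure literal appears in only one polarity across all clauses.
No pure literals found.
Count = 0.

0


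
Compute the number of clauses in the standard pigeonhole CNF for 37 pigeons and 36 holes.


The PHP encoding has two parts:
1) At-least-one-hole clauses: 37 (one per pigeon, each with 36 literals).
2) At-most-one-pigeon-per-hole clauses: 36 holes * C(37,2) = 36 * 666 = 23976.
Total clauses = 37 + 23976 = 24013.

24013


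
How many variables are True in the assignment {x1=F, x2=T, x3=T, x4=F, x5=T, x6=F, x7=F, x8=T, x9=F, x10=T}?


The weight is the number of variables assigned True.
True variables: x2, x3, x5, x8, x10.
Weight = 5.

5


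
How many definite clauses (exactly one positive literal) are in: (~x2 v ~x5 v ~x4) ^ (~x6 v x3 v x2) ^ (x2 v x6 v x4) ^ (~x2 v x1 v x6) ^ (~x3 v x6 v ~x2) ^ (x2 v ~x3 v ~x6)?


A definite clause has exactly one positive literal.
Clause 1: 0 positive -> not definite
Clause 2: 2 positive -> not definite
Clause 3: 3 positive -> not definite
Clause 4: 2 positive -> not definite
Clause 5: 1 positive -> definite
Clause 6: 1 positive -> definite
Definite clause count = 2.

2


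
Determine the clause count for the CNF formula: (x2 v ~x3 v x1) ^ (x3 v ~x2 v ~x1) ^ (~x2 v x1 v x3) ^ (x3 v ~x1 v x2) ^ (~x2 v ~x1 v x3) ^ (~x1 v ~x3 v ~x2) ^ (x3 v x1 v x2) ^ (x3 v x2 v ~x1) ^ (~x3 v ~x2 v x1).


Each group enclosed in parentheses joined by ^ is one clause.
Counting the conjuncts: 9 clauses.

9


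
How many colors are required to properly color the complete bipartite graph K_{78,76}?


K_{78,76} is bipartite by definition: the two parts are independent sets, with every edge crossing between them.
Color all vertices in one part with color 1 and all vertices in the other part with color 2.
Since the graph has at least one edge, one color does not suffice.
Chromatic number = 2.

2


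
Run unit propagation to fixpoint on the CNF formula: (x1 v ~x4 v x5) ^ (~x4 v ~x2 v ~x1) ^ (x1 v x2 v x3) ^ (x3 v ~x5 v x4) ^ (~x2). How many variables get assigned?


Unit propagation repeatedly assigns the literal in any unit clause, then simplifies.
Assignments in order: x2 = F.
No further unit clauses remain.
Total variables assigned = 1.

1


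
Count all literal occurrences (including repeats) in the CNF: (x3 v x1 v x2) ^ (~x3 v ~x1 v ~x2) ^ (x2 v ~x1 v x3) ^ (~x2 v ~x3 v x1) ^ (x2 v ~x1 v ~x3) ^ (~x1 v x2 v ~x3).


Clause lengths: 3, 3, 3, 3, 3, 3.
Sum = 3 + 3 + 3 + 3 + 3 + 3 = 18.

18


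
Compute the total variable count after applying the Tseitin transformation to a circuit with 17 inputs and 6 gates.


The Tseitin transformation introduces one auxiliary variable per gate.
Total variables = inputs + gates = 17 + 6 = 23.

23


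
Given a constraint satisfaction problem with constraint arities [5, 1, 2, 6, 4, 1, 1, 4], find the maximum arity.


The arities are: 5, 1, 2, 6, 4, 1, 1, 4.
Scan for the maximum value.
Maximum arity = 6.

6


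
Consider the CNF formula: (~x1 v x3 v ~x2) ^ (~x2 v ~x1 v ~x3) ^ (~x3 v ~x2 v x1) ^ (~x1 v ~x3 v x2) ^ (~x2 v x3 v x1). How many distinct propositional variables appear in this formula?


Identify each distinct variable in the formula.
Variables found: x1, x2, x3.
Total distinct variables = 3.

3


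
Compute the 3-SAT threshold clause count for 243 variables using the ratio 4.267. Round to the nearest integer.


The 3-SAT phase transition occurs at approximately 4.267 clauses per variable.
m = 4.267 * 243 = 1036.881.
Rounded to nearest integer: 1037.

1037


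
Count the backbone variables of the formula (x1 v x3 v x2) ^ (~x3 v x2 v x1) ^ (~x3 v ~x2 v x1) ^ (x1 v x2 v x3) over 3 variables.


Find all satisfying assignments: 5 model(s).
Check which variables have the same value in every model.
No variable is fixed across all models.
Backbone size = 0.

0


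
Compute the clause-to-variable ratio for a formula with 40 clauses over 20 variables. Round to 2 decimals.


Clause-to-variable ratio = clauses / variables.
40 / 20 = 2.0.

2.0


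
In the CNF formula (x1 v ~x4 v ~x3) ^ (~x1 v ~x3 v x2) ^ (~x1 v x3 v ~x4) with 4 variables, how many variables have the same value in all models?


Find all satisfying assignments: 10 model(s).
Check which variables have the same value in every model.
No variable is fixed across all models.
Backbone size = 0.

0


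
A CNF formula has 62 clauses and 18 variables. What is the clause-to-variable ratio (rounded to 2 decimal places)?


Clause-to-variable ratio = clauses / variables.
62 / 18 = 3.44.

3.44


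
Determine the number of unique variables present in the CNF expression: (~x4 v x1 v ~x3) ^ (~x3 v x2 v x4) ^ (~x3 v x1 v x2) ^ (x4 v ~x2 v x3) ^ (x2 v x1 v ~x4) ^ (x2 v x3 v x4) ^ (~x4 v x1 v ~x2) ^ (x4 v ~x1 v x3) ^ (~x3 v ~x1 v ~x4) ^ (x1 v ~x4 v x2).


Identify each distinct variable in the formula.
Variables found: x1, x2, x3, x4.
Total distinct variables = 4.

4


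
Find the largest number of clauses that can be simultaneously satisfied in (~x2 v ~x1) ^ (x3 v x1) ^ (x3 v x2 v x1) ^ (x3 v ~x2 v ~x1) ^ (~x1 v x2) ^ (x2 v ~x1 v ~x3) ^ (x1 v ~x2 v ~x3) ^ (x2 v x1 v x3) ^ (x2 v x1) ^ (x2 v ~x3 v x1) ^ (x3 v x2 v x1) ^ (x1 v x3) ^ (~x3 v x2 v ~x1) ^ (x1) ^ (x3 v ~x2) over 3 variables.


Enumerate all 8 truth assignments.
For each, count how many of the 15 clauses are satisfied.
The formula is not fully satisfiable, so the maximum is below 15.
Maximum simultaneously satisfiable clauses = 14.

14


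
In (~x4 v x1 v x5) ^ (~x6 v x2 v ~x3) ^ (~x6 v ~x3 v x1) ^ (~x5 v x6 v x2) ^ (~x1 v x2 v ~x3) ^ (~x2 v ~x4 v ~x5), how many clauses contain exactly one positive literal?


A definite clause has exactly one positive literal.
Clause 1: 2 positive -> not definite
Clause 2: 1 positive -> definite
Clause 3: 1 positive -> definite
Clause 4: 2 positive -> not definite
Clause 5: 1 positive -> definite
Clause 6: 0 positive -> not definite
Definite clause count = 3.

3


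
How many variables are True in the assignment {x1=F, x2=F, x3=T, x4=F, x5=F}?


The weight is the number of variables assigned True.
True variables: x3.
Weight = 1.

1


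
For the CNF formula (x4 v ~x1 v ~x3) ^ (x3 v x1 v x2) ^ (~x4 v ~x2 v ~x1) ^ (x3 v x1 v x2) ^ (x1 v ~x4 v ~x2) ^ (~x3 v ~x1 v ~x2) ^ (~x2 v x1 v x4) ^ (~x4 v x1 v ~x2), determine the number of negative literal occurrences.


Scan each clause for negated literals.
Clause 1: 2 negative; Clause 2: 0 negative; Clause 3: 3 negative; Clause 4: 0 negative; Clause 5: 2 negative; Clause 6: 3 negative; Clause 7: 1 negative; Clause 8: 2 negative.
Total negative literal occurrences = 13.

13


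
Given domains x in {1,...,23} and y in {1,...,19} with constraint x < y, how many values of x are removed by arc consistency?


For the constraint x < y, x needs a supporting value in y's domain.
x can be at most 18 (one less than y's maximum).
Valid x values from domain: 18 out of 23.
Pruned = 23 - 18 = 5.

5


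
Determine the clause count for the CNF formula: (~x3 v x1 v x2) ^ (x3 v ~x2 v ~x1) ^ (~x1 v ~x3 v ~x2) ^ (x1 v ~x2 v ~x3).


Each group enclosed in parentheses joined by ^ is one clause.
Counting the conjuncts: 4 clauses.

4


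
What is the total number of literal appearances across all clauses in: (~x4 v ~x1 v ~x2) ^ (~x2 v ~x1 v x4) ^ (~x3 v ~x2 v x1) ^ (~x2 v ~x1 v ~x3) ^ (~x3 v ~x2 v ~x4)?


Clause lengths: 3, 3, 3, 3, 3.
Sum = 3 + 3 + 3 + 3 + 3 = 15.

15


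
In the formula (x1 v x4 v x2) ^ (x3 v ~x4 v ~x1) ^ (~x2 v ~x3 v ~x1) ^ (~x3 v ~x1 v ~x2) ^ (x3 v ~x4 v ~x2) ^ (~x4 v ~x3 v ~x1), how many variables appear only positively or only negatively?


A pure literal appears in only one polarity across all clauses.
No pure literals found.
Count = 0.

0


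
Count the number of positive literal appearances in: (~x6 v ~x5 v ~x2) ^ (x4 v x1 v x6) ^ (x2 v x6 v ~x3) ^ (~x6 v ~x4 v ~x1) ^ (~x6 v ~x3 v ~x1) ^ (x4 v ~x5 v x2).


Scan each clause for unnegated literals.
Clause 1: 0 positive; Clause 2: 3 positive; Clause 3: 2 positive; Clause 4: 0 positive; Clause 5: 0 positive; Clause 6: 2 positive.
Total positive literal occurrences = 7.

7


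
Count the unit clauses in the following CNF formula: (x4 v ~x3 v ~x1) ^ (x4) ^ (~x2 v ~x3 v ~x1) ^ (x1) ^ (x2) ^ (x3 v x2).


A unit clause contains exactly one literal.
Unit clauses found: (x4), (x1), (x2).
Count = 3.

3


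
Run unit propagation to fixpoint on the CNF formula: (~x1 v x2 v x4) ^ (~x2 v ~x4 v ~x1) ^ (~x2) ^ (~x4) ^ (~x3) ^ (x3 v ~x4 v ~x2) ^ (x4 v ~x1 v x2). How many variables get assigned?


Unit propagation repeatedly assigns the literal in any unit clause, then simplifies.
Assignments in order: x2 = F, x4 = F, x1 = F, x3 = F.
No further unit clauses remain.
Total variables assigned = 4.

4


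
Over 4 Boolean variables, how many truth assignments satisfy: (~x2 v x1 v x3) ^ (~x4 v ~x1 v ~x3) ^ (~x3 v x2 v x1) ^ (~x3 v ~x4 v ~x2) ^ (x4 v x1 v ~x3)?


Enumerate all 16 truth assignments over 4 variables.
Test each against every clause.
Satisfying assignments found: 8.

8


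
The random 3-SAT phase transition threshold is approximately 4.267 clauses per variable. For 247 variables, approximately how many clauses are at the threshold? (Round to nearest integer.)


The 3-SAT phase transition occurs at approximately 4.267 clauses per variable.
m = 4.267 * 247 = 1053.949.
Rounded to nearest integer: 1054.

1054


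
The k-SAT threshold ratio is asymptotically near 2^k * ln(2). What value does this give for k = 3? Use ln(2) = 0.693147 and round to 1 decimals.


Using the asymptotic formula: threshold ~ 2^k * ln(2).
2^3 = 8.
8 * 0.693147 = 5.5.

5.5


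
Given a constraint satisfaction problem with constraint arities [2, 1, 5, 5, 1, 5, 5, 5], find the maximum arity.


The arities are: 2, 1, 5, 5, 1, 5, 5, 5.
Scan for the maximum value.
Maximum arity = 5.

5


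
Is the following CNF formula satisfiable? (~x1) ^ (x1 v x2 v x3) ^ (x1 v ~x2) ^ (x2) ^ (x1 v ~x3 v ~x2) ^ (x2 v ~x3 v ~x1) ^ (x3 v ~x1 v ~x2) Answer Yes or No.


Check all 8 possible truth assignments.
Number of satisfying assignments found: 0.
The formula is unsatisfiable.

No


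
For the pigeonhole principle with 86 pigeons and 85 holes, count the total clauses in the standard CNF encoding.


The PHP encoding has two parts:
1) At-least-one-hole clauses: 86 (one per pigeon, each with 85 literals).
2) At-most-one-pigeon-per-hole clauses: 85 holes * C(86,2) = 85 * 3655 = 310675.
Total clauses = 86 + 310675 = 310761.

310761


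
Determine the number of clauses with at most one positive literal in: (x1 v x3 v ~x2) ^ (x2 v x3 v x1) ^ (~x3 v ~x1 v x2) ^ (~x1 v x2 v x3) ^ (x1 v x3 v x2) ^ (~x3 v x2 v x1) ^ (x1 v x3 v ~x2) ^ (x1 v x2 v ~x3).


A Horn clause has at most one positive literal.
Clause 1: 2 positive lit(s) -> not Horn
Clause 2: 3 positive lit(s) -> not Horn
Clause 3: 1 positive lit(s) -> Horn
Clause 4: 2 positive lit(s) -> not Horn
Clause 5: 3 positive lit(s) -> not Horn
Clause 6: 2 positive lit(s) -> not Horn
Clause 7: 2 positive lit(s) -> not Horn
Clause 8: 2 positive lit(s) -> not Horn
Total Horn clauses = 1.

1


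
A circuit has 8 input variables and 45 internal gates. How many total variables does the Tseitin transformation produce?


The Tseitin transformation introduces one auxiliary variable per gate.
Total variables = inputs + gates = 8 + 45 = 53.

53


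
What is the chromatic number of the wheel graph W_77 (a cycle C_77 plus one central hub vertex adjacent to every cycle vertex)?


W_77 consists of the cycle C_77 together with a hub vertex adjacent to every cycle vertex.
The cycle C_77 needs 3 colors (odd cycle -> 3).
The hub is adjacent to every cycle vertex, so it must receive a new color distinct from all of them.
Chromatic number = 3 + 1 = 4.

4


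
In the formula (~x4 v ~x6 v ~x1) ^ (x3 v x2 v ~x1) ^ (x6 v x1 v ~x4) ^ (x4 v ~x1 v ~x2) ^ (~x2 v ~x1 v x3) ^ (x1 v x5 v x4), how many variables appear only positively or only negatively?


A pure literal appears in only one polarity across all clauses.
Pure literals: x3 (positive only), x5 (positive only).
Count = 2.

2


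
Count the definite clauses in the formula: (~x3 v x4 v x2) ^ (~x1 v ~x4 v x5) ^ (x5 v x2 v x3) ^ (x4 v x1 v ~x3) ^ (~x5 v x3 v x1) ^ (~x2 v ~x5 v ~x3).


A definite clause has exactly one positive literal.
Clause 1: 2 positive -> not definite
Clause 2: 1 positive -> definite
Clause 3: 3 positive -> not definite
Clause 4: 2 positive -> not definite
Clause 5: 2 positive -> not definite
Clause 6: 0 positive -> not definite
Definite clause count = 1.

1


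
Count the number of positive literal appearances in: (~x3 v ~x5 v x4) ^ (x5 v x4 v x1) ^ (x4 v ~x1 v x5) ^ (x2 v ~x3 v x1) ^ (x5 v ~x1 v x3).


Scan each clause for unnegated literals.
Clause 1: 1 positive; Clause 2: 3 positive; Clause 3: 2 positive; Clause 4: 2 positive; Clause 5: 2 positive.
Total positive literal occurrences = 10.

10


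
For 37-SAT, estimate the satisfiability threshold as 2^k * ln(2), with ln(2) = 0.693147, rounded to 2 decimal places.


Using the asymptotic formula: threshold ~ 2^k * ln(2).
2^37 = 137438953472.
137438953472 * 0.693147 = 95265398282.26.

95265398282.26


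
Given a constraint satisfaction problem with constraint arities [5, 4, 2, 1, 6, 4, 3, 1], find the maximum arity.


The arities are: 5, 4, 2, 1, 6, 4, 3, 1.
Scan for the maximum value.
Maximum arity = 6.

6


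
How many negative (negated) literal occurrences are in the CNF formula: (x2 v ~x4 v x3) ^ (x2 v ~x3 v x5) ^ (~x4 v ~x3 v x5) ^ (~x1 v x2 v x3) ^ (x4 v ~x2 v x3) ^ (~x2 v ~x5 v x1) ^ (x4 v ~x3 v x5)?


Scan each clause for negated literals.
Clause 1: 1 negative; Clause 2: 1 negative; Clause 3: 2 negative; Clause 4: 1 negative; Clause 5: 1 negative; Clause 6: 2 negative; Clause 7: 1 negative.
Total negative literal occurrences = 9.

9


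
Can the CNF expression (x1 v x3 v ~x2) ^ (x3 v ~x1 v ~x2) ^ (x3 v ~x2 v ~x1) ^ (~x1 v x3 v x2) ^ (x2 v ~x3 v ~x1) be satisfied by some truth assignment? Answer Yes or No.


Check all 8 possible truth assignments.
Number of satisfying assignments found: 4.
The formula is satisfiable.

Yes
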